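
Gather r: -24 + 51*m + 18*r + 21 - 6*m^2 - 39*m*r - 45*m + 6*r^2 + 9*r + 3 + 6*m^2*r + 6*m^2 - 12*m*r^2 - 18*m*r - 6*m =r^2*(6 - 12*m) + r*(6*m^2 - 57*m + 27)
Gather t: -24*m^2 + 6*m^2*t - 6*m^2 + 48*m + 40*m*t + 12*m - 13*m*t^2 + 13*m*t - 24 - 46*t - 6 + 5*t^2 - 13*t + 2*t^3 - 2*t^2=-30*m^2 + 60*m + 2*t^3 + t^2*(3 - 13*m) + t*(6*m^2 + 53*m - 59) - 30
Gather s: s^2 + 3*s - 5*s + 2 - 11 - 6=s^2 - 2*s - 15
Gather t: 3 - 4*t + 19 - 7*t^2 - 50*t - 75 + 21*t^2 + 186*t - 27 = 14*t^2 + 132*t - 80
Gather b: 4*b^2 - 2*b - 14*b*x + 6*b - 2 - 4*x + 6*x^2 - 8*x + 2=4*b^2 + b*(4 - 14*x) + 6*x^2 - 12*x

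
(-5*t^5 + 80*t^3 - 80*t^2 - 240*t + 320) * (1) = -5*t^5 + 80*t^3 - 80*t^2 - 240*t + 320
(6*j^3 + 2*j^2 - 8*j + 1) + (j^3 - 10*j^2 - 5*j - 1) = 7*j^3 - 8*j^2 - 13*j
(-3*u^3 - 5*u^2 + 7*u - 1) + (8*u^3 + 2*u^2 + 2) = 5*u^3 - 3*u^2 + 7*u + 1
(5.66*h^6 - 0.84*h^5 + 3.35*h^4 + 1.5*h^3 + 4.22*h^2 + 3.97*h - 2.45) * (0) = 0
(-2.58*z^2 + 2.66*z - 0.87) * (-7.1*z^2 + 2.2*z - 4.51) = 18.318*z^4 - 24.562*z^3 + 23.6648*z^2 - 13.9106*z + 3.9237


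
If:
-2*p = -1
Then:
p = 1/2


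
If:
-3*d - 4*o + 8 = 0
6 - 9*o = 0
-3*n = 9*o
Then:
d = 16/9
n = -2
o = 2/3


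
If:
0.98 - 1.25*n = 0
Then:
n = 0.78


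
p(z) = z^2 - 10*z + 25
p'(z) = 2*z - 10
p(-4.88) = 97.61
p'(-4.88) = -19.76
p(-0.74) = 32.95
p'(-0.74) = -11.48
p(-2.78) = 60.53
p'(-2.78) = -15.56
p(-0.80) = 33.64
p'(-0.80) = -11.60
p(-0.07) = 25.70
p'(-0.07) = -10.14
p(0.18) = 23.23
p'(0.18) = -9.64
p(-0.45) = 29.70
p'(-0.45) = -10.90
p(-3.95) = 80.10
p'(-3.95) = -17.90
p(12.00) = 49.00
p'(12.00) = 14.00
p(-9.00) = 196.00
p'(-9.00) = -28.00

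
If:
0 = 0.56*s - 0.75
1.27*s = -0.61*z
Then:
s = 1.34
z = -2.79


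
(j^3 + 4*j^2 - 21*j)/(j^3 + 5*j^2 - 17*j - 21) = j/(j + 1)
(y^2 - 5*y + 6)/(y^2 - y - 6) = (y - 2)/(y + 2)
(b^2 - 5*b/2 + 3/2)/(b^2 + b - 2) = (b - 3/2)/(b + 2)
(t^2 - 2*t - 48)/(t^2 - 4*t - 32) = (t + 6)/(t + 4)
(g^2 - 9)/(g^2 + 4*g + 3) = (g - 3)/(g + 1)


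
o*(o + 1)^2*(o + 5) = o^4 + 7*o^3 + 11*o^2 + 5*o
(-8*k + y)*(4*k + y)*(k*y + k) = -32*k^3*y - 32*k^3 - 4*k^2*y^2 - 4*k^2*y + k*y^3 + k*y^2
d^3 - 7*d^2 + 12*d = d*(d - 4)*(d - 3)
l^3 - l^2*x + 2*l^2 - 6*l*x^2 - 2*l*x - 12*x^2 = (l + 2)*(l - 3*x)*(l + 2*x)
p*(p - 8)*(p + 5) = p^3 - 3*p^2 - 40*p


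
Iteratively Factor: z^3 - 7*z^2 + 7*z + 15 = (z - 3)*(z^2 - 4*z - 5) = (z - 5)*(z - 3)*(z + 1)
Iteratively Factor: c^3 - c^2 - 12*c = (c + 3)*(c^2 - 4*c) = c*(c + 3)*(c - 4)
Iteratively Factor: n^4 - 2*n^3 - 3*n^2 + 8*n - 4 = (n - 1)*(n^3 - n^2 - 4*n + 4) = (n - 1)*(n + 2)*(n^2 - 3*n + 2) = (n - 1)^2*(n + 2)*(n - 2)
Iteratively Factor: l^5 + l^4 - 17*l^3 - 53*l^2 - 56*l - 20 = (l - 5)*(l^4 + 6*l^3 + 13*l^2 + 12*l + 4) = (l - 5)*(l + 1)*(l^3 + 5*l^2 + 8*l + 4) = (l - 5)*(l + 1)*(l + 2)*(l^2 + 3*l + 2) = (l - 5)*(l + 1)*(l + 2)^2*(l + 1)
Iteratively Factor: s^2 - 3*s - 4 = (s + 1)*(s - 4)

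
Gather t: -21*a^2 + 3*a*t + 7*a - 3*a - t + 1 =-21*a^2 + 4*a + t*(3*a - 1) + 1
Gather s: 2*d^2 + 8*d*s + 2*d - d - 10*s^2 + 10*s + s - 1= 2*d^2 + d - 10*s^2 + s*(8*d + 11) - 1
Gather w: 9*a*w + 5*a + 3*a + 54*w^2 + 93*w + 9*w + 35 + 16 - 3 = 8*a + 54*w^2 + w*(9*a + 102) + 48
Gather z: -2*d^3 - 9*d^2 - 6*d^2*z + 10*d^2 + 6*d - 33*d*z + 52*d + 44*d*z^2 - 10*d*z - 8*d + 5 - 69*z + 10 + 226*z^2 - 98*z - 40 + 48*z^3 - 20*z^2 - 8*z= -2*d^3 + d^2 + 50*d + 48*z^3 + z^2*(44*d + 206) + z*(-6*d^2 - 43*d - 175) - 25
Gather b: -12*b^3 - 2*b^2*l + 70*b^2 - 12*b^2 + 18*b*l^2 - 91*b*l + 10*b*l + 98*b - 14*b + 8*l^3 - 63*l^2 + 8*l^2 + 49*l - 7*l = -12*b^3 + b^2*(58 - 2*l) + b*(18*l^2 - 81*l + 84) + 8*l^3 - 55*l^2 + 42*l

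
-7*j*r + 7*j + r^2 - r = (-7*j + r)*(r - 1)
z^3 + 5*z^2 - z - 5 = (z - 1)*(z + 1)*(z + 5)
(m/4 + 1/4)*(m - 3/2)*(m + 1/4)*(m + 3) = m^4/4 + 11*m^3/16 - 19*m^2/32 - 21*m/16 - 9/32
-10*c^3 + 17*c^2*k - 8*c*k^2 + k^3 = (-5*c + k)*(-2*c + k)*(-c + k)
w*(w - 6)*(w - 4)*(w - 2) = w^4 - 12*w^3 + 44*w^2 - 48*w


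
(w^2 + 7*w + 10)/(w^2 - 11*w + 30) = (w^2 + 7*w + 10)/(w^2 - 11*w + 30)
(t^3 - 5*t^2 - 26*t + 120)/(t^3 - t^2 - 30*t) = (t - 4)/t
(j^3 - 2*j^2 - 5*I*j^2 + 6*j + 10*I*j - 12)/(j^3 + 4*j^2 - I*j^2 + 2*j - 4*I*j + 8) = (j^2 + j*(-2 - 6*I) + 12*I)/(j^2 + j*(4 - 2*I) - 8*I)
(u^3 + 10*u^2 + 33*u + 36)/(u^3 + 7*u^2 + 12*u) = (u + 3)/u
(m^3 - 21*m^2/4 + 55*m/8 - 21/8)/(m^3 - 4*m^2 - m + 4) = (8*m^2 - 34*m + 21)/(8*(m^2 - 3*m - 4))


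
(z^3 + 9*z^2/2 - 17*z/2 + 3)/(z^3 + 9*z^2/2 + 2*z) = (2*z^3 + 9*z^2 - 17*z + 6)/(z*(2*z^2 + 9*z + 4))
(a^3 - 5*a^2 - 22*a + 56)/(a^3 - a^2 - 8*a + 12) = (a^2 - 3*a - 28)/(a^2 + a - 6)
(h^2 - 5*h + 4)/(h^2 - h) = (h - 4)/h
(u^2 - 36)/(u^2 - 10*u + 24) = (u + 6)/(u - 4)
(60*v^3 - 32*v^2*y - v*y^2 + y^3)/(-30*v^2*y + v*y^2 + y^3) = (-2*v + y)/y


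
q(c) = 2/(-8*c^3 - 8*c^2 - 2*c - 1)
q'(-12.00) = 0.00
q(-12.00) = 0.00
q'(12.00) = 0.00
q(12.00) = 0.00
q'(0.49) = 1.33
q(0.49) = -0.41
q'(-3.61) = 0.01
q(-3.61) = 0.01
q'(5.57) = 0.00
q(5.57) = -0.00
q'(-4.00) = 0.00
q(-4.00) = 0.01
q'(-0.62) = 3.03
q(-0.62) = -2.15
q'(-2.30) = 0.05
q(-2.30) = 0.03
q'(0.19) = 3.98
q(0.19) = -1.16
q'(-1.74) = 0.22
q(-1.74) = 0.10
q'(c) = 2*(24*c^2 + 16*c + 2)/(-8*c^3 - 8*c^2 - 2*c - 1)^2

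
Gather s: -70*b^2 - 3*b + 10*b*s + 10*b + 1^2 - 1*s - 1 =-70*b^2 + 7*b + s*(10*b - 1)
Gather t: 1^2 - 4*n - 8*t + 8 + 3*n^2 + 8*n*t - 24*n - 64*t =3*n^2 - 28*n + t*(8*n - 72) + 9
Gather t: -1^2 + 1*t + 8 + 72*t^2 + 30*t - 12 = 72*t^2 + 31*t - 5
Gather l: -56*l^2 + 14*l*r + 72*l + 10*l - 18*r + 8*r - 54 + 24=-56*l^2 + l*(14*r + 82) - 10*r - 30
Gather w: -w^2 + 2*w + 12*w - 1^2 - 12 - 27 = -w^2 + 14*w - 40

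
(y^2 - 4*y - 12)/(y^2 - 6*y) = (y + 2)/y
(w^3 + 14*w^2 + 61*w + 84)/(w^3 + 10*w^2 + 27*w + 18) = (w^2 + 11*w + 28)/(w^2 + 7*w + 6)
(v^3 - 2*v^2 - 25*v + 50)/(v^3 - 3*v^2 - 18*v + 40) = (v + 5)/(v + 4)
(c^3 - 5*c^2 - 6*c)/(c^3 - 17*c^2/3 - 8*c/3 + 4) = 3*c/(3*c - 2)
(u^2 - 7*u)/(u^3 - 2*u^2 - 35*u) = 1/(u + 5)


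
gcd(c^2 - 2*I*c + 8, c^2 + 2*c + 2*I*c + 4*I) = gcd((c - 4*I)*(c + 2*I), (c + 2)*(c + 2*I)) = c + 2*I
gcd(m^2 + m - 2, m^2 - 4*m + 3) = m - 1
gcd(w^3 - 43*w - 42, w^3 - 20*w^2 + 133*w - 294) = w - 7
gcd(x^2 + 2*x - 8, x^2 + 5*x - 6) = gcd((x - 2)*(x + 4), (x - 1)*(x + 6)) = 1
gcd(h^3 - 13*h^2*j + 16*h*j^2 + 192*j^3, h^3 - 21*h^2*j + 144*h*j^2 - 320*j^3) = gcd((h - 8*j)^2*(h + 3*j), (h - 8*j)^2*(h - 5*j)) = h^2 - 16*h*j + 64*j^2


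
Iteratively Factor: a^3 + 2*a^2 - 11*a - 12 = (a + 4)*(a^2 - 2*a - 3) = (a + 1)*(a + 4)*(a - 3)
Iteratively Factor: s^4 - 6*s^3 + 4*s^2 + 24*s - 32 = (s + 2)*(s^3 - 8*s^2 + 20*s - 16) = (s - 4)*(s + 2)*(s^2 - 4*s + 4) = (s - 4)*(s - 2)*(s + 2)*(s - 2)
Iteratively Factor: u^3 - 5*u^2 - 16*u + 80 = (u - 5)*(u^2 - 16) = (u - 5)*(u + 4)*(u - 4)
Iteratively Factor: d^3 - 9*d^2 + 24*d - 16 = (d - 4)*(d^2 - 5*d + 4) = (d - 4)^2*(d - 1)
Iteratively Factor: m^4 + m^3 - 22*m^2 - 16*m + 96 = (m - 2)*(m^3 + 3*m^2 - 16*m - 48) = (m - 2)*(m + 4)*(m^2 - m - 12) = (m - 2)*(m + 3)*(m + 4)*(m - 4)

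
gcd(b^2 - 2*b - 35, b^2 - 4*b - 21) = b - 7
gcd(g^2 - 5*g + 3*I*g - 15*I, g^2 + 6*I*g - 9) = g + 3*I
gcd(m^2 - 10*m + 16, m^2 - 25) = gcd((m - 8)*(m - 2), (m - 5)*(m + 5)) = 1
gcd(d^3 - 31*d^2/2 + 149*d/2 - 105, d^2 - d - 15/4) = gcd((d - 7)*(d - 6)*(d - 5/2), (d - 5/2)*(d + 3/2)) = d - 5/2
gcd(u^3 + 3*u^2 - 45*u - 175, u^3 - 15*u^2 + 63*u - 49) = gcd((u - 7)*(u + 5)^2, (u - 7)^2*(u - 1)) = u - 7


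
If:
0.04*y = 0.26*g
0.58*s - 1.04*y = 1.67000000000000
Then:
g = 0.153846153846154*y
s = 1.79310344827586*y + 2.87931034482759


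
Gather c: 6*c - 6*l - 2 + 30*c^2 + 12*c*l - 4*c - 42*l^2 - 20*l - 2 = 30*c^2 + c*(12*l + 2) - 42*l^2 - 26*l - 4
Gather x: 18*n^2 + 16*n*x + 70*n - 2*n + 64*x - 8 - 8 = 18*n^2 + 68*n + x*(16*n + 64) - 16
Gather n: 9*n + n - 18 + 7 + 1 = 10*n - 10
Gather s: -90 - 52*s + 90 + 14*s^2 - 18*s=14*s^2 - 70*s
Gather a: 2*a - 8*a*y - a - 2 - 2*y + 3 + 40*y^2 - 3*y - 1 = a*(1 - 8*y) + 40*y^2 - 5*y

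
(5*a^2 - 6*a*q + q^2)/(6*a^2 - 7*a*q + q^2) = (-5*a + q)/(-6*a + q)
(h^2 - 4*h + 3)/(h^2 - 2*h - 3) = (h - 1)/(h + 1)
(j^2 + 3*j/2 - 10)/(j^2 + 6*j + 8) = (j - 5/2)/(j + 2)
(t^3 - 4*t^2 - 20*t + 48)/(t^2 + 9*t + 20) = (t^2 - 8*t + 12)/(t + 5)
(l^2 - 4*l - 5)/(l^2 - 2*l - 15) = (l + 1)/(l + 3)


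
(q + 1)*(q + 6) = q^2 + 7*q + 6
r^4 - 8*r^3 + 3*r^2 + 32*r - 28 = (r - 7)*(r - 2)*(r - 1)*(r + 2)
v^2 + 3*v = v*(v + 3)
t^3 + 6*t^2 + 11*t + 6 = (t + 1)*(t + 2)*(t + 3)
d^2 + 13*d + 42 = (d + 6)*(d + 7)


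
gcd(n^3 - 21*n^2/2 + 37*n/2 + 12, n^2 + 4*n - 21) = n - 3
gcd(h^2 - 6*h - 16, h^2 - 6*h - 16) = h^2 - 6*h - 16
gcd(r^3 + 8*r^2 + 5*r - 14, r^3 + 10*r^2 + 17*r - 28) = r^2 + 6*r - 7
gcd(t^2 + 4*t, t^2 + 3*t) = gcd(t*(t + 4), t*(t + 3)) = t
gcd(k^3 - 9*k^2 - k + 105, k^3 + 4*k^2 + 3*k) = k + 3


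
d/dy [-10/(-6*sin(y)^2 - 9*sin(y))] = -10*(4*sin(y) + 3)*cos(y)/(3*(2*sin(y) + 3)^2*sin(y)^2)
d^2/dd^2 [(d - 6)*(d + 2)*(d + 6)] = 6*d + 4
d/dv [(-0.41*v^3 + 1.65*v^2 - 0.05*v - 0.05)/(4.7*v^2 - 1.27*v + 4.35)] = (-1.927*v^4 + 1.0414*v^3 - 7.211*v^2 + 14.825*v - 0.281)/(22.09*v^4 - 11.938*v^3 + 42.5029*v^2 - 11.049*v + 18.9225)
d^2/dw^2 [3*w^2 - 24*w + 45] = 6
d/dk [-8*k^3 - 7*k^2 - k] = -24*k^2 - 14*k - 1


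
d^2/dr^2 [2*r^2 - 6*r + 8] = 4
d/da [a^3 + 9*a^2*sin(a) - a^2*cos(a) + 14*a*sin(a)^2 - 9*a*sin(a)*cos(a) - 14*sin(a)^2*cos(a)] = a^2*sin(a) + 9*a^2*cos(a) + 3*a^2 + 18*a*sin(a) + 14*a*sin(2*a) - 2*a*cos(a) - 9*a*cos(2*a) + 7*sin(a)/2 - 9*sin(2*a)/2 - 21*sin(3*a)/2 - 7*cos(2*a) + 7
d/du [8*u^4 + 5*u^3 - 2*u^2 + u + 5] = 32*u^3 + 15*u^2 - 4*u + 1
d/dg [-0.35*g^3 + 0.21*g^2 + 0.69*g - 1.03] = -1.05*g^2 + 0.42*g + 0.69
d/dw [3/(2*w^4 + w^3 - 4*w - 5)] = 3*(-8*w^3 - 3*w^2 + 4)/(2*w^4 + w^3 - 4*w - 5)^2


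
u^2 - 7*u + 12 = (u - 4)*(u - 3)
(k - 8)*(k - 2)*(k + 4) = k^3 - 6*k^2 - 24*k + 64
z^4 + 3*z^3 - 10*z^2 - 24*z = z*(z - 3)*(z + 2)*(z + 4)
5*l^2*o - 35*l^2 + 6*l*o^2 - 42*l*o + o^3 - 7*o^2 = (l + o)*(5*l + o)*(o - 7)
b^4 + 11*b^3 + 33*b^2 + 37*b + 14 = (b + 1)^2*(b + 2)*(b + 7)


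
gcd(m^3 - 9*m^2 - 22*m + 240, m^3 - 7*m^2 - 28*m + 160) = m^2 - 3*m - 40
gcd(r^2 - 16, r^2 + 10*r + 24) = r + 4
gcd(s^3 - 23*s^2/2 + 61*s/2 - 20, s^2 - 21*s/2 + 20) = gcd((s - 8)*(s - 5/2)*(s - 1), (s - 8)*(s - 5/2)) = s^2 - 21*s/2 + 20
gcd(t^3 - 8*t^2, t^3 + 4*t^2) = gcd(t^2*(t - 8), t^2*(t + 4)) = t^2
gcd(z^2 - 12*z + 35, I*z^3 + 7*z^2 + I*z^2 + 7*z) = 1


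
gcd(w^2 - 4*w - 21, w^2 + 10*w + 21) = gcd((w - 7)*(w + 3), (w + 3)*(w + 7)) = w + 3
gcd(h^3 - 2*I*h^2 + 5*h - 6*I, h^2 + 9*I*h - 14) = h + 2*I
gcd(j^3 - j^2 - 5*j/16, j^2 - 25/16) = j - 5/4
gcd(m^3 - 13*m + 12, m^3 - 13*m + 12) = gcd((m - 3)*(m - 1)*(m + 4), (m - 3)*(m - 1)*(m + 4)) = m^3 - 13*m + 12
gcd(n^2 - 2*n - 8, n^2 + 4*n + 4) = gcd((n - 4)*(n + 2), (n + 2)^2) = n + 2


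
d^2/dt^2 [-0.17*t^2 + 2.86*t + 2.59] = -0.340000000000000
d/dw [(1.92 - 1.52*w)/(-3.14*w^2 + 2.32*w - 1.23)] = (-4.7728*w^2 + 12.0576*w - 2.5848)/(9.8596*w^4 - 14.5696*w^3 + 13.1068*w^2 - 5.7072*w + 1.5129)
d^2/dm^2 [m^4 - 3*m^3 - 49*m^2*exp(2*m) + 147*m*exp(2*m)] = -196*m^2*exp(2*m) + 12*m^2 + 196*m*exp(2*m) - 18*m + 490*exp(2*m)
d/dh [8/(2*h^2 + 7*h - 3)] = 8*(-4*h - 7)/(2*h^2 + 7*h - 3)^2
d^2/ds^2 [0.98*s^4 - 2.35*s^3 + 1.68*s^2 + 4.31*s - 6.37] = 11.76*s^2 - 14.1*s + 3.36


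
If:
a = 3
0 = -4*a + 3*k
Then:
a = 3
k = 4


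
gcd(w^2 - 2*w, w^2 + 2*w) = w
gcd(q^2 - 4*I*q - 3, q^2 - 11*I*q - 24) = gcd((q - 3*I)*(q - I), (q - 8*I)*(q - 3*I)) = q - 3*I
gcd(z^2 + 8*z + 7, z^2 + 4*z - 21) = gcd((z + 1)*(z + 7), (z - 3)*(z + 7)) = z + 7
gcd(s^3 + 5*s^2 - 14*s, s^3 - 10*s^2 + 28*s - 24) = s - 2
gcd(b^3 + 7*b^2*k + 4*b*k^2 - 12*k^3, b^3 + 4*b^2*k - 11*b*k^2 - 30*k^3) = b + 2*k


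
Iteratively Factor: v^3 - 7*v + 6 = (v - 2)*(v^2 + 2*v - 3) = (v - 2)*(v + 3)*(v - 1)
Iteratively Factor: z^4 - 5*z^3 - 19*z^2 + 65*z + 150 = (z - 5)*(z^3 - 19*z - 30) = (z - 5)^2*(z^2 + 5*z + 6) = (z - 5)^2*(z + 2)*(z + 3)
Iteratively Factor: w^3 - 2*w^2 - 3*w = (w - 3)*(w^2 + w) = w*(w - 3)*(w + 1)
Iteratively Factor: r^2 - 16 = (r + 4)*(r - 4)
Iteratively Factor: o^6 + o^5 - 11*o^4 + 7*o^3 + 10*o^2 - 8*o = (o + 4)*(o^5 - 3*o^4 + o^3 + 3*o^2 - 2*o) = o*(o + 4)*(o^4 - 3*o^3 + o^2 + 3*o - 2) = o*(o - 1)*(o + 4)*(o^3 - 2*o^2 - o + 2) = o*(o - 1)*(o + 1)*(o + 4)*(o^2 - 3*o + 2) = o*(o - 1)^2*(o + 1)*(o + 4)*(o - 2)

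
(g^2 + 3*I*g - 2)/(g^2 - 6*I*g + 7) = (g + 2*I)/(g - 7*I)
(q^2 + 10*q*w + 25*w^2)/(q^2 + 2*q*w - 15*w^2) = (q + 5*w)/(q - 3*w)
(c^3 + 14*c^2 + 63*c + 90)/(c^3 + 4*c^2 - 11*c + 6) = (c^2 + 8*c + 15)/(c^2 - 2*c + 1)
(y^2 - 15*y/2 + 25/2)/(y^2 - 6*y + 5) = (y - 5/2)/(y - 1)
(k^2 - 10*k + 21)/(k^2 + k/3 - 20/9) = 9*(k^2 - 10*k + 21)/(9*k^2 + 3*k - 20)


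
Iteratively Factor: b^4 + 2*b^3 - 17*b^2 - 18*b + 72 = (b + 4)*(b^3 - 2*b^2 - 9*b + 18) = (b + 3)*(b + 4)*(b^2 - 5*b + 6) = (b - 3)*(b + 3)*(b + 4)*(b - 2)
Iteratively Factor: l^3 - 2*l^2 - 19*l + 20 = (l + 4)*(l^2 - 6*l + 5) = (l - 1)*(l + 4)*(l - 5)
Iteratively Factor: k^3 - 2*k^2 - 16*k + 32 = (k - 4)*(k^2 + 2*k - 8) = (k - 4)*(k - 2)*(k + 4)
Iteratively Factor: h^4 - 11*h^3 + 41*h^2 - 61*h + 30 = (h - 1)*(h^3 - 10*h^2 + 31*h - 30) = (h - 3)*(h - 1)*(h^2 - 7*h + 10) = (h - 5)*(h - 3)*(h - 1)*(h - 2)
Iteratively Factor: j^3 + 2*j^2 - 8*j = (j + 4)*(j^2 - 2*j) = j*(j + 4)*(j - 2)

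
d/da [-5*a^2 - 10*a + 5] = -10*a - 10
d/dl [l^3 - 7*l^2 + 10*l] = 3*l^2 - 14*l + 10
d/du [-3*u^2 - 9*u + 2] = -6*u - 9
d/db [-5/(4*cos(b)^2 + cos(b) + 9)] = -5*(8*cos(b) + 1)*sin(b)/(4*cos(b)^2 + cos(b) + 9)^2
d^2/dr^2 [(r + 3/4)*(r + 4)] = 2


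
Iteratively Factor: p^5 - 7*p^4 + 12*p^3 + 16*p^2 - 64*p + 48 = (p - 2)*(p^4 - 5*p^3 + 2*p^2 + 20*p - 24) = (p - 2)^2*(p^3 - 3*p^2 - 4*p + 12) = (p - 2)^3*(p^2 - p - 6) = (p - 3)*(p - 2)^3*(p + 2)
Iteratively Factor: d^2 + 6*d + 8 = (d + 4)*(d + 2)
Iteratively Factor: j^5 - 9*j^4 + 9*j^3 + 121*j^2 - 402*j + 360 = (j + 4)*(j^4 - 13*j^3 + 61*j^2 - 123*j + 90) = (j - 3)*(j + 4)*(j^3 - 10*j^2 + 31*j - 30) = (j - 3)^2*(j + 4)*(j^2 - 7*j + 10) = (j - 5)*(j - 3)^2*(j + 4)*(j - 2)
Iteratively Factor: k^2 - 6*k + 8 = (k - 2)*(k - 4)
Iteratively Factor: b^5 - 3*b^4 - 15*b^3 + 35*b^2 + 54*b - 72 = (b + 3)*(b^4 - 6*b^3 + 3*b^2 + 26*b - 24) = (b - 3)*(b + 3)*(b^3 - 3*b^2 - 6*b + 8) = (b - 3)*(b - 1)*(b + 3)*(b^2 - 2*b - 8) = (b - 3)*(b - 1)*(b + 2)*(b + 3)*(b - 4)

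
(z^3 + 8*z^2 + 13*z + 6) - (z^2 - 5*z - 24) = z^3 + 7*z^2 + 18*z + 30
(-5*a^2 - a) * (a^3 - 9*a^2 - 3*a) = -5*a^5 + 44*a^4 + 24*a^3 + 3*a^2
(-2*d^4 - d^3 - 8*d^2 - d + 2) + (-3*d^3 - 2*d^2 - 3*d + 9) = -2*d^4 - 4*d^3 - 10*d^2 - 4*d + 11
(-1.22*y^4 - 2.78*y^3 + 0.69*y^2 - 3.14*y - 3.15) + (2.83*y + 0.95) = -1.22*y^4 - 2.78*y^3 + 0.69*y^2 - 0.31*y - 2.2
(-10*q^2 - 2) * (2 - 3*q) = 30*q^3 - 20*q^2 + 6*q - 4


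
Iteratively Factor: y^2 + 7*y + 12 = (y + 3)*(y + 4)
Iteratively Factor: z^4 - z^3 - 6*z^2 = (z)*(z^3 - z^2 - 6*z) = z^2*(z^2 - z - 6) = z^2*(z - 3)*(z + 2)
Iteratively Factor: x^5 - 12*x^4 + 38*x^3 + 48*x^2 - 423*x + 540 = (x - 3)*(x^4 - 9*x^3 + 11*x^2 + 81*x - 180) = (x - 5)*(x - 3)*(x^3 - 4*x^2 - 9*x + 36) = (x - 5)*(x - 3)^2*(x^2 - x - 12) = (x - 5)*(x - 4)*(x - 3)^2*(x + 3)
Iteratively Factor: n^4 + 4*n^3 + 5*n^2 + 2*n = (n + 2)*(n^3 + 2*n^2 + n) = n*(n + 2)*(n^2 + 2*n + 1) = n*(n + 1)*(n + 2)*(n + 1)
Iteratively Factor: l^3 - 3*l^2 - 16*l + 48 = (l + 4)*(l^2 - 7*l + 12) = (l - 4)*(l + 4)*(l - 3)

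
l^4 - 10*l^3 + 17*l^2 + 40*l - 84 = (l - 7)*(l - 3)*(l - 2)*(l + 2)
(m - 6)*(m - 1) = m^2 - 7*m + 6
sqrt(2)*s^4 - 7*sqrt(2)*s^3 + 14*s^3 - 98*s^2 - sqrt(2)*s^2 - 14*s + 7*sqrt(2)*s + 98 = (s - 7)*(s - 1)*(s + 7*sqrt(2))*(sqrt(2)*s + sqrt(2))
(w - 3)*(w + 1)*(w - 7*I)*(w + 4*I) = w^4 - 2*w^3 - 3*I*w^3 + 25*w^2 + 6*I*w^2 - 56*w + 9*I*w - 84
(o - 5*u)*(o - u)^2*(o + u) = o^4 - 6*o^3*u + 4*o^2*u^2 + 6*o*u^3 - 5*u^4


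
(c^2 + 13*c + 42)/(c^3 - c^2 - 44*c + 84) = (c + 6)/(c^2 - 8*c + 12)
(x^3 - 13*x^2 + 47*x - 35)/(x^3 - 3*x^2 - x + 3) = (x^2 - 12*x + 35)/(x^2 - 2*x - 3)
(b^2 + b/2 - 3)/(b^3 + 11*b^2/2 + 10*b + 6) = (2*b - 3)/(2*b^2 + 7*b + 6)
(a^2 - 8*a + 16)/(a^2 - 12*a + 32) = (a - 4)/(a - 8)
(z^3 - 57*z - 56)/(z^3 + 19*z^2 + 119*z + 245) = (z^2 - 7*z - 8)/(z^2 + 12*z + 35)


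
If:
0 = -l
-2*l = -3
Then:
No Solution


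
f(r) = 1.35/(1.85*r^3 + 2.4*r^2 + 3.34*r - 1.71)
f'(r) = 1.35*(-5.55*r^2 - 4.8*r - 3.34)/(1.85*r^3 + 2.4*r^2 + 3.34*r - 1.71)^2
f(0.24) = -1.81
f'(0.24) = -11.72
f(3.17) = 0.01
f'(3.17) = -0.01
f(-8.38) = -0.00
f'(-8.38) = -0.00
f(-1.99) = -0.10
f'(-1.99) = -0.12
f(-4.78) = -0.01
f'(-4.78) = -0.01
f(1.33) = 0.12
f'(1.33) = -0.21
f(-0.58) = -0.42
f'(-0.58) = -0.32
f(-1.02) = -0.29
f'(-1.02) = -0.27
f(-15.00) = -0.00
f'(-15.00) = -0.00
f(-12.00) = -0.00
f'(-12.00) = -0.00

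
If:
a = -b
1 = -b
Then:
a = 1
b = -1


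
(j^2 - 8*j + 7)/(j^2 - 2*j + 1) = (j - 7)/(j - 1)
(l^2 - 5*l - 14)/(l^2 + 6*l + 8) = (l - 7)/(l + 4)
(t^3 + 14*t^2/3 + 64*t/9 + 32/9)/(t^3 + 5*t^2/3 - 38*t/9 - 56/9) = (3*t^2 + 10*t + 8)/(3*t^2 + t - 14)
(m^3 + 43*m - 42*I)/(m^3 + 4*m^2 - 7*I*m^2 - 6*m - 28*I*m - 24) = (m + 7*I)/(m + 4)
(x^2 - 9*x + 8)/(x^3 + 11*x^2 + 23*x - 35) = (x - 8)/(x^2 + 12*x + 35)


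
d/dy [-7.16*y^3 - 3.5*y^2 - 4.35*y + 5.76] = -21.48*y^2 - 7.0*y - 4.35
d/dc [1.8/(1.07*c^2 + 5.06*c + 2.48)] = (-3.852*c - 9.108)/(1.07*c^2 + 5.06*c + 2.48)^2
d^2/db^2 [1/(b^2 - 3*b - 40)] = 2*(b^2 - 3*b - (2*b - 3)^2 - 40)/(-b^2 + 3*b + 40)^3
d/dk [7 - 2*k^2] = -4*k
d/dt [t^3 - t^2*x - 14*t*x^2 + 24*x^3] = 3*t^2 - 2*t*x - 14*x^2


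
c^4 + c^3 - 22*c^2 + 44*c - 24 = (c - 2)^2*(c - 1)*(c + 6)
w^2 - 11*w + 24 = (w - 8)*(w - 3)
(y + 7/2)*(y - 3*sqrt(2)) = y^2 - 3*sqrt(2)*y + 7*y/2 - 21*sqrt(2)/2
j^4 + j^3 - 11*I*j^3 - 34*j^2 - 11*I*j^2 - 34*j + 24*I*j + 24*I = (j + 1)*(j - 6*I)*(j - 4*I)*(j - I)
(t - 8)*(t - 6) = t^2 - 14*t + 48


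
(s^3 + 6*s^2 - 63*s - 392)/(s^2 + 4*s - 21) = (s^2 - s - 56)/(s - 3)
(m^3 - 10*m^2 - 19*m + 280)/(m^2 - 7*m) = m - 3 - 40/m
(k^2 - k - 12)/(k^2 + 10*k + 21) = (k - 4)/(k + 7)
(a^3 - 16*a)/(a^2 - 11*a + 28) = a*(a + 4)/(a - 7)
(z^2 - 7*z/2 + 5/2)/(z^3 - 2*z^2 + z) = (z - 5/2)/(z*(z - 1))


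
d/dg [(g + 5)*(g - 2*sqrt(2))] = 2*g - 2*sqrt(2) + 5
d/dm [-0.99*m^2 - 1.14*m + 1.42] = -1.98*m - 1.14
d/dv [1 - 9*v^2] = -18*v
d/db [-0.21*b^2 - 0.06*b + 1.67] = -0.42*b - 0.06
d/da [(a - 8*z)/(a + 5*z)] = 13*z/(a + 5*z)^2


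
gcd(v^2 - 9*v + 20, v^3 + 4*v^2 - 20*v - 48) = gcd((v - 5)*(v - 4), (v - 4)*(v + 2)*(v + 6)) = v - 4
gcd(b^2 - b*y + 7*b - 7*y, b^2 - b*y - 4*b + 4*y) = -b + y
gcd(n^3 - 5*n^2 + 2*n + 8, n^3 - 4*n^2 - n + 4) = n^2 - 3*n - 4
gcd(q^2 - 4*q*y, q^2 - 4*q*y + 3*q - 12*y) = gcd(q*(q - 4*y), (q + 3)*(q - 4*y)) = -q + 4*y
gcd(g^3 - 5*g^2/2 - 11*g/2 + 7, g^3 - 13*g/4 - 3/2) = 1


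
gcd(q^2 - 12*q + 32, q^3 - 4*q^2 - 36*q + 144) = q - 4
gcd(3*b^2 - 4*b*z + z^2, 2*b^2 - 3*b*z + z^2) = -b + z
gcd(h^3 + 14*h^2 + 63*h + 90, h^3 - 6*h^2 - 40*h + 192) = h + 6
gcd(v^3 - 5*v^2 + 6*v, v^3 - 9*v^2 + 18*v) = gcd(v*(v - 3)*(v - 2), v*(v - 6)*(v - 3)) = v^2 - 3*v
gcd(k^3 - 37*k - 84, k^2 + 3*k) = k + 3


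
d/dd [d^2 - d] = 2*d - 1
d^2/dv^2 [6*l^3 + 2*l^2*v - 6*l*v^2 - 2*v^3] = -12*l - 12*v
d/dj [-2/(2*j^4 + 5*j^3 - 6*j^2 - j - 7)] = 2*(8*j^3 + 15*j^2 - 12*j - 1)/(-2*j^4 - 5*j^3 + 6*j^2 + j + 7)^2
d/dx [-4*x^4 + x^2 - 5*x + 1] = -16*x^3 + 2*x - 5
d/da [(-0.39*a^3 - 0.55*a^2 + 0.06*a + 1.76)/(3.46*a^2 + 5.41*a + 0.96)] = (-1.3494*a^4 - 4.2198*a^3 - 4.3063*a^2 - 13.2352*a - 9.464)/(11.9716*a^4 + 37.4372*a^3 + 35.9113*a^2 + 10.3872*a + 0.9216)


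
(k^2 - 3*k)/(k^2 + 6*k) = (k - 3)/(k + 6)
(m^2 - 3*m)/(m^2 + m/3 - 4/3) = 3*m*(m - 3)/(3*m^2 + m - 4)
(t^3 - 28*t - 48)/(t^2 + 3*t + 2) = (t^2 - 2*t - 24)/(t + 1)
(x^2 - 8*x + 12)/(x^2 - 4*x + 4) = (x - 6)/(x - 2)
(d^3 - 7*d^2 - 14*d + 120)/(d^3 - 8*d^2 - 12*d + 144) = (d - 5)/(d - 6)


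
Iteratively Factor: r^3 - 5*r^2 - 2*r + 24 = (r - 4)*(r^2 - r - 6) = (r - 4)*(r - 3)*(r + 2)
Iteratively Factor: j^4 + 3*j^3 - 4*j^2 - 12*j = (j + 2)*(j^3 + j^2 - 6*j) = (j - 2)*(j + 2)*(j^2 + 3*j) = (j - 2)*(j + 2)*(j + 3)*(j)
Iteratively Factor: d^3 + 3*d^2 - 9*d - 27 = (d + 3)*(d^2 - 9) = (d - 3)*(d + 3)*(d + 3)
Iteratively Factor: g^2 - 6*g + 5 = (g - 5)*(g - 1)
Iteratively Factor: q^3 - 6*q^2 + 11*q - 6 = (q - 2)*(q^2 - 4*q + 3) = (q - 2)*(q - 1)*(q - 3)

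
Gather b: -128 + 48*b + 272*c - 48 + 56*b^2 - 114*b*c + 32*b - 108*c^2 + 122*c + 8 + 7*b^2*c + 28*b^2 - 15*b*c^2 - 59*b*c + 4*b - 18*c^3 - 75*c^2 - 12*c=b^2*(7*c + 84) + b*(-15*c^2 - 173*c + 84) - 18*c^3 - 183*c^2 + 382*c - 168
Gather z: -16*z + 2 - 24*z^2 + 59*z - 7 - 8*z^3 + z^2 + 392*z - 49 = -8*z^3 - 23*z^2 + 435*z - 54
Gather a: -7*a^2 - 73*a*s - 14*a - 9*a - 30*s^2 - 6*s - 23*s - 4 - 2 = -7*a^2 + a*(-73*s - 23) - 30*s^2 - 29*s - 6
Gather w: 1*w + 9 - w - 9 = 0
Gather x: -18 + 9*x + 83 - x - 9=8*x + 56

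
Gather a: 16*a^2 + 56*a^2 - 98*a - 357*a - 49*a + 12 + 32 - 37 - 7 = 72*a^2 - 504*a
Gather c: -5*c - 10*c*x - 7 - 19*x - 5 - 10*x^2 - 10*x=c*(-10*x - 5) - 10*x^2 - 29*x - 12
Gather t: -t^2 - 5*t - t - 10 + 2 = -t^2 - 6*t - 8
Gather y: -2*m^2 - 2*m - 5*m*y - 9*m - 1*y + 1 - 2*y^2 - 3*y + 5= -2*m^2 - 11*m - 2*y^2 + y*(-5*m - 4) + 6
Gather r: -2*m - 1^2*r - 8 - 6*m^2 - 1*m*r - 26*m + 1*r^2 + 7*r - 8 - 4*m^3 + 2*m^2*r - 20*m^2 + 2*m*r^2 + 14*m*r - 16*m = -4*m^3 - 26*m^2 - 44*m + r^2*(2*m + 1) + r*(2*m^2 + 13*m + 6) - 16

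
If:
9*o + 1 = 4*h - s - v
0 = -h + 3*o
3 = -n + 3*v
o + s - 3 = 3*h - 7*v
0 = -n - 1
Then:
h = 0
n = -1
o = 0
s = -5/3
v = 2/3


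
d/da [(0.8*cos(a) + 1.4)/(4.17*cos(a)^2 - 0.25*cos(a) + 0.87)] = (3.336*cos(a)^2 + 11.676*cos(a) - 1.046)*sin(a)/(17.3889*cos(a)^4 - 2.085*cos(a)^3 + 7.3183*cos(a)^2 - 0.435*cos(a) + 0.7569)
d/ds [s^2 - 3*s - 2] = 2*s - 3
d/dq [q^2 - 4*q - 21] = 2*q - 4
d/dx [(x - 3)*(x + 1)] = 2*x - 2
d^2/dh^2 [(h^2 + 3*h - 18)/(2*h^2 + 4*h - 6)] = (h^3 - 45*h^2 - 81*h - 99)/(h^6 + 6*h^5 + 3*h^4 - 28*h^3 - 9*h^2 + 54*h - 27)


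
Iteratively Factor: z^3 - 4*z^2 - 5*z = (z + 1)*(z^2 - 5*z) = (z - 5)*(z + 1)*(z)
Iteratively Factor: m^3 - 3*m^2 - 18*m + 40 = (m - 5)*(m^2 + 2*m - 8) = (m - 5)*(m - 2)*(m + 4)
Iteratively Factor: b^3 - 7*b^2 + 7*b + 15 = (b - 3)*(b^2 - 4*b - 5) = (b - 5)*(b - 3)*(b + 1)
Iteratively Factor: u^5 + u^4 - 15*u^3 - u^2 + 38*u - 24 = (u - 1)*(u^4 + 2*u^3 - 13*u^2 - 14*u + 24) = (u - 1)*(u + 2)*(u^3 - 13*u + 12) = (u - 1)^2*(u + 2)*(u^2 + u - 12) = (u - 1)^2*(u + 2)*(u + 4)*(u - 3)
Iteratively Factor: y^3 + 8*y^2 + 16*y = (y + 4)*(y^2 + 4*y) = y*(y + 4)*(y + 4)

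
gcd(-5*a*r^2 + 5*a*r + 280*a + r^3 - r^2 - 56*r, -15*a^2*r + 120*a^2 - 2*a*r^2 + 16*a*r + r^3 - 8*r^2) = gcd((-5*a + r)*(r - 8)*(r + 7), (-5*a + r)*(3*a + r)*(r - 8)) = -5*a*r + 40*a + r^2 - 8*r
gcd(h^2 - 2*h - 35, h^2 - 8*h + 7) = h - 7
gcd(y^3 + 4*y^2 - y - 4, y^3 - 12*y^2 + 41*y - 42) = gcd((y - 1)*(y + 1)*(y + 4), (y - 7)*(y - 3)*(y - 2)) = 1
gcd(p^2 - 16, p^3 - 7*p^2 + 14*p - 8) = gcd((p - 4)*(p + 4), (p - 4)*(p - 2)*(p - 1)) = p - 4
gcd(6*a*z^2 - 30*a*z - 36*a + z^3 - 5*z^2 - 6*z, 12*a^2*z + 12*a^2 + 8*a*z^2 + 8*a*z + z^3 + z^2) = 6*a*z + 6*a + z^2 + z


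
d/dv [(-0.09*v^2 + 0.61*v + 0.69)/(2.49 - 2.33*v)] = (0.2097*v^2 - 0.4482*v + 3.1266)/(5.4289*v^2 - 11.6034*v + 6.2001)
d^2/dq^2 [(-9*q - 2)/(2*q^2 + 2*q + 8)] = (-(2*q + 1)^2*(9*q + 2) + (27*q + 11)*(q^2 + q + 4))/(q^2 + q + 4)^3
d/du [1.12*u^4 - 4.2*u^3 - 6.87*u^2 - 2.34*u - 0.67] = 4.48*u^3 - 12.6*u^2 - 13.74*u - 2.34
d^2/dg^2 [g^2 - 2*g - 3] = 2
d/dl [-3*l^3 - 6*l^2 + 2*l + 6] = -9*l^2 - 12*l + 2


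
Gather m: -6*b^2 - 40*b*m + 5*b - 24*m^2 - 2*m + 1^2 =-6*b^2 + 5*b - 24*m^2 + m*(-40*b - 2) + 1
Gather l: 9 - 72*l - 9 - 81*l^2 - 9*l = -81*l^2 - 81*l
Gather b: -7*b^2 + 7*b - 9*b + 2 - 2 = -7*b^2 - 2*b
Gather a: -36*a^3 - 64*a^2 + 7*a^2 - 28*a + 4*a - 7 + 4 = -36*a^3 - 57*a^2 - 24*a - 3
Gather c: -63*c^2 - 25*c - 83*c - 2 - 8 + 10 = -63*c^2 - 108*c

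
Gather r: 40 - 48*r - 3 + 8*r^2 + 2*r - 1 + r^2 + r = 9*r^2 - 45*r + 36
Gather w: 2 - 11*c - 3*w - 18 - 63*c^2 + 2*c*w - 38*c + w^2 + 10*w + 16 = -63*c^2 - 49*c + w^2 + w*(2*c + 7)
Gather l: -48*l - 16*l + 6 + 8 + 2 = 16 - 64*l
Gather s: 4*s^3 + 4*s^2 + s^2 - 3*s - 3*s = 4*s^3 + 5*s^2 - 6*s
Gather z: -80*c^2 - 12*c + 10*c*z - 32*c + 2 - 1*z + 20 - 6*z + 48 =-80*c^2 - 44*c + z*(10*c - 7) + 70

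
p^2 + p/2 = p*(p + 1/2)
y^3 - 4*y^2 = y^2*(y - 4)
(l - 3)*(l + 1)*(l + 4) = l^3 + 2*l^2 - 11*l - 12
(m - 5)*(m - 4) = m^2 - 9*m + 20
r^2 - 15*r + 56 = (r - 8)*(r - 7)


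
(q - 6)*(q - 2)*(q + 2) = q^3 - 6*q^2 - 4*q + 24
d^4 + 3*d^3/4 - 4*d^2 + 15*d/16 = d*(d - 3/2)*(d - 1/4)*(d + 5/2)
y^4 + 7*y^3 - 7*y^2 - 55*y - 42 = (y - 3)*(y + 1)*(y + 2)*(y + 7)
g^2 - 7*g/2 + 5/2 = (g - 5/2)*(g - 1)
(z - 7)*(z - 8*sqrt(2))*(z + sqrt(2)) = z^3 - 7*sqrt(2)*z^2 - 7*z^2 - 16*z + 49*sqrt(2)*z + 112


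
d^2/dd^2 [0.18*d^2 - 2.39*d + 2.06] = 0.360000000000000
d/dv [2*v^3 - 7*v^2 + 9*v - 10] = 6*v^2 - 14*v + 9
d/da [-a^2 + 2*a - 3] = 2 - 2*a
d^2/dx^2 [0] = 0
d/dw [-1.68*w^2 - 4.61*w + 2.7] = -3.36*w - 4.61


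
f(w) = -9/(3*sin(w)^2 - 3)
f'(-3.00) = 0.87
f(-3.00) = 3.06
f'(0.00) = 0.00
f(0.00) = 3.00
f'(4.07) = 22.34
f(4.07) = 8.36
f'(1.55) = 667100.62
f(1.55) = 6937.62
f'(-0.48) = -3.97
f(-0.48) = 3.81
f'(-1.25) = -181.61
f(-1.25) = 30.17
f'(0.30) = 2.03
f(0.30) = 3.29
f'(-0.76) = -10.85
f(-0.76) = 5.71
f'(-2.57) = 5.46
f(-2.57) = 4.24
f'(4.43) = 266.33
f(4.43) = 38.64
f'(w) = 54*sin(w)*cos(w)/(3*sin(w)^2 - 3)^2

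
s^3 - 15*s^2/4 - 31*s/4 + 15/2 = (s - 5)*(s - 3/4)*(s + 2)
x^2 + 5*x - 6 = (x - 1)*(x + 6)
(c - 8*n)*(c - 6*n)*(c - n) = c^3 - 15*c^2*n + 62*c*n^2 - 48*n^3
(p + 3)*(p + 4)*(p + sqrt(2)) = p^3 + sqrt(2)*p^2 + 7*p^2 + 7*sqrt(2)*p + 12*p + 12*sqrt(2)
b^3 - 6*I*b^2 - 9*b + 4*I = (b - 4*I)*(b - I)^2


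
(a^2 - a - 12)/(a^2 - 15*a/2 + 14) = 2*(a + 3)/(2*a - 7)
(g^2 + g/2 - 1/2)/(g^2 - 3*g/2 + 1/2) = (g + 1)/(g - 1)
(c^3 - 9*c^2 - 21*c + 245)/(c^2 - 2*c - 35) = c - 7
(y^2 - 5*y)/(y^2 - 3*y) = (y - 5)/(y - 3)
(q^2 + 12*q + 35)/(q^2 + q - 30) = (q^2 + 12*q + 35)/(q^2 + q - 30)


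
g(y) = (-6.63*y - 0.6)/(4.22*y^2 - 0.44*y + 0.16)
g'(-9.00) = 0.02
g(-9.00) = 0.17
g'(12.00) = 0.01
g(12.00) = -0.13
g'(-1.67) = 0.43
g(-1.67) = 0.83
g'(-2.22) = 0.26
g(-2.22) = 0.64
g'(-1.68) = 0.42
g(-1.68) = 0.82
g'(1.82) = 0.57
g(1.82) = -0.95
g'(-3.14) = 0.14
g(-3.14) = 0.47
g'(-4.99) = 0.06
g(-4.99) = 0.30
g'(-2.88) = 0.16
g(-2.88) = 0.51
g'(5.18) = 0.06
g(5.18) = -0.31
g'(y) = (0.44 - 8.44*y)*(-6.63*y - 0.6)/(4.22*y^2 - 0.44*y + 0.16)^2 - 6.63/(4.22*y^2 - 0.44*y + 0.16)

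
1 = 1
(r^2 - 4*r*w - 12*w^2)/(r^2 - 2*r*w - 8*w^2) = (r - 6*w)/(r - 4*w)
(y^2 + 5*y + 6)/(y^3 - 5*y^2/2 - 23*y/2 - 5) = 2*(y + 3)/(2*y^2 - 9*y - 5)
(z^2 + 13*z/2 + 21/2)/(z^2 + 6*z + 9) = (z + 7/2)/(z + 3)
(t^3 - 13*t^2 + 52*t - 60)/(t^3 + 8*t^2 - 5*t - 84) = (t^3 - 13*t^2 + 52*t - 60)/(t^3 + 8*t^2 - 5*t - 84)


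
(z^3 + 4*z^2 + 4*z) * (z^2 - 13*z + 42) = z^5 - 9*z^4 - 6*z^3 + 116*z^2 + 168*z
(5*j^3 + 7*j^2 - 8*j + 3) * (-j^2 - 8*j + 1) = -5*j^5 - 47*j^4 - 43*j^3 + 68*j^2 - 32*j + 3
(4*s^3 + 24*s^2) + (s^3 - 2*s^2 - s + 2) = 5*s^3 + 22*s^2 - s + 2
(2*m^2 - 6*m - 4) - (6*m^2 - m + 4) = -4*m^2 - 5*m - 8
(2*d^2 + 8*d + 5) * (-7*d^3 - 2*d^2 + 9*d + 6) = -14*d^5 - 60*d^4 - 33*d^3 + 74*d^2 + 93*d + 30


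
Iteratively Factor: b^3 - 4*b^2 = (b)*(b^2 - 4*b) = b^2*(b - 4)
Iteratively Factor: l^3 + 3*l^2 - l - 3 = (l - 1)*(l^2 + 4*l + 3) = (l - 1)*(l + 1)*(l + 3)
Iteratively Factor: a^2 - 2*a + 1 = (a - 1)*(a - 1)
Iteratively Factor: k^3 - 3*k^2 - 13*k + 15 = (k - 5)*(k^2 + 2*k - 3) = (k - 5)*(k - 1)*(k + 3)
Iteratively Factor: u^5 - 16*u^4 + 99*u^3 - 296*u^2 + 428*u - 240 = (u - 4)*(u^4 - 12*u^3 + 51*u^2 - 92*u + 60) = (u - 4)*(u - 3)*(u^3 - 9*u^2 + 24*u - 20) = (u - 4)*(u - 3)*(u - 2)*(u^2 - 7*u + 10) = (u - 5)*(u - 4)*(u - 3)*(u - 2)*(u - 2)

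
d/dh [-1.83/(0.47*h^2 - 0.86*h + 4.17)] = (1.7202*h - 1.5738)/(0.47*h^2 - 0.86*h + 4.17)^2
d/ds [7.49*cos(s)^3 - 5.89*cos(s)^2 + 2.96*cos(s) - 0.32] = (-22.47*cos(s)^2 + 11.78*cos(s) - 2.96)*sin(s)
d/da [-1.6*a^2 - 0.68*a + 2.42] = -3.2*a - 0.68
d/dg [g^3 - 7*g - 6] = 3*g^2 - 7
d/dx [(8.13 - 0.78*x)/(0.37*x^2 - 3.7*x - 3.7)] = (0.2886*x^2 - 6.0162*x + 32.967)/(0.1369*x^4 - 2.738*x^3 + 10.952*x^2 + 27.38*x + 13.69)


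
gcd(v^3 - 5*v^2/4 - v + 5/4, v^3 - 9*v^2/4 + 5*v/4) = v^2 - 9*v/4 + 5/4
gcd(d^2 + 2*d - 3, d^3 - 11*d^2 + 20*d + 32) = 1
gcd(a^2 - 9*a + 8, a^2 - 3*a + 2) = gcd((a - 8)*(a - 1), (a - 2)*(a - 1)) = a - 1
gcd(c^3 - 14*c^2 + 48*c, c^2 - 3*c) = c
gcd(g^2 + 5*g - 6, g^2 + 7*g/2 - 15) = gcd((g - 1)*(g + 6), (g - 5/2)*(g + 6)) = g + 6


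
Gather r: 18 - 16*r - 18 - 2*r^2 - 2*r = -2*r^2 - 18*r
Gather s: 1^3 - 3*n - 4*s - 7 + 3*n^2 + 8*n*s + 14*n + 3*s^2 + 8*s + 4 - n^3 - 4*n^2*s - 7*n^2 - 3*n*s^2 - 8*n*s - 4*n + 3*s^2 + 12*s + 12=-n^3 - 4*n^2 + 7*n + s^2*(6 - 3*n) + s*(16 - 4*n^2) + 10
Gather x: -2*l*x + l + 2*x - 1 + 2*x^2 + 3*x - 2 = l + 2*x^2 + x*(5 - 2*l) - 3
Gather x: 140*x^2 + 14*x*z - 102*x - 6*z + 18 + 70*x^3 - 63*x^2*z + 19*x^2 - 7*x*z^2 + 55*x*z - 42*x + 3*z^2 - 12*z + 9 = 70*x^3 + x^2*(159 - 63*z) + x*(-7*z^2 + 69*z - 144) + 3*z^2 - 18*z + 27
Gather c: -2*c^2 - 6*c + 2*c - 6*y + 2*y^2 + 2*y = -2*c^2 - 4*c + 2*y^2 - 4*y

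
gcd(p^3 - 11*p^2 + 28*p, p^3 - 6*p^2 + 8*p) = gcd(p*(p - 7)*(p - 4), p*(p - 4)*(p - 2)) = p^2 - 4*p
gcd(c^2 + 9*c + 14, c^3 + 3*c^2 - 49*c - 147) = c + 7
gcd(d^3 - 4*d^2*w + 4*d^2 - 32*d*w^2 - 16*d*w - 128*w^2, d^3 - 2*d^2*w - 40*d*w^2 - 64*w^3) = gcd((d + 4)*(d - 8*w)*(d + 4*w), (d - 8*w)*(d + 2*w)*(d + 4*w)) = -d^2 + 4*d*w + 32*w^2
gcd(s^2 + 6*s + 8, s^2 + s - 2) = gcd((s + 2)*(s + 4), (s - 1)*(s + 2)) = s + 2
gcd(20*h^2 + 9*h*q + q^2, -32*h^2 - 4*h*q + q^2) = 4*h + q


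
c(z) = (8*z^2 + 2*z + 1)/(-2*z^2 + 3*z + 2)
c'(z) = (4*z - 3)*(8*z^2 + 2*z + 1)/(-2*z^2 + 3*z + 2)^2 + (16*z + 2)/(-2*z^2 + 3*z + 2)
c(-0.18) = 0.64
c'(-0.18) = -2.35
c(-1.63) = -2.32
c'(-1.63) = 0.25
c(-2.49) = -2.55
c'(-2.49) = 0.27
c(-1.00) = -2.33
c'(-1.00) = -0.78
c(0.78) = 2.38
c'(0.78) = 4.73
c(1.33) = 7.26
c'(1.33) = 16.37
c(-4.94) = -3.02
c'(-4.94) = 0.13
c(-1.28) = -2.26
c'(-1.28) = 0.03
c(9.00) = -5.02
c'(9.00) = 0.15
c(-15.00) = -3.59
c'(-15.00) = 0.02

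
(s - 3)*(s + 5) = s^2 + 2*s - 15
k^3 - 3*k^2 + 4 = (k - 2)^2*(k + 1)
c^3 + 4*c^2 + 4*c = c*(c + 2)^2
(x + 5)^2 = x^2 + 10*x + 25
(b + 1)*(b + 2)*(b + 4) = b^3 + 7*b^2 + 14*b + 8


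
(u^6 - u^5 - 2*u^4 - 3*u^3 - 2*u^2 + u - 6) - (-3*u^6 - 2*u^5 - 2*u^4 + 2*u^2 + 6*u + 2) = 4*u^6 + u^5 - 3*u^3 - 4*u^2 - 5*u - 8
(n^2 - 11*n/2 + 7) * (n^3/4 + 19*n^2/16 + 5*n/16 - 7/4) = n^5/4 - 3*n^4/16 - 143*n^3/32 + 155*n^2/32 + 189*n/16 - 49/4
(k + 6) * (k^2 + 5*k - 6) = k^3 + 11*k^2 + 24*k - 36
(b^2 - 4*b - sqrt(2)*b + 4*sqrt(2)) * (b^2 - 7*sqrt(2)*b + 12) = b^4 - 8*sqrt(2)*b^3 - 4*b^3 + 26*b^2 + 32*sqrt(2)*b^2 - 104*b - 12*sqrt(2)*b + 48*sqrt(2)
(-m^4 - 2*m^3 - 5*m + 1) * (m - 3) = -m^5 + m^4 + 6*m^3 - 5*m^2 + 16*m - 3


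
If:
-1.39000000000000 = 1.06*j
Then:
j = -1.31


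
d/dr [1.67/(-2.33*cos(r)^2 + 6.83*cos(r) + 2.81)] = (11.4061 - 7.7822*cos(r))*sin(r)/(-2.33*cos(r)^2 + 6.83*cos(r) + 2.81)^2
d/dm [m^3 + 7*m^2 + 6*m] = 3*m^2 + 14*m + 6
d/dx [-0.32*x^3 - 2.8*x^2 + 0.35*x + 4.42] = -0.96*x^2 - 5.6*x + 0.35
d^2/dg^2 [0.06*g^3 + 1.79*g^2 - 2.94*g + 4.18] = 0.36*g + 3.58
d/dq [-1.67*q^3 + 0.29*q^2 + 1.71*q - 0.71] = -5.01*q^2 + 0.58*q + 1.71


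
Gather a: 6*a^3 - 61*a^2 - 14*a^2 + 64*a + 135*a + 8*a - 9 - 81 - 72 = 6*a^3 - 75*a^2 + 207*a - 162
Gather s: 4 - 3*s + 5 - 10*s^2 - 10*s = -10*s^2 - 13*s + 9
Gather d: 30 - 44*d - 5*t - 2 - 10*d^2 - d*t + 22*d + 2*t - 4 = -10*d^2 + d*(-t - 22) - 3*t + 24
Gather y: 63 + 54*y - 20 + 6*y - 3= 60*y + 40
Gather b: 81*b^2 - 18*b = 81*b^2 - 18*b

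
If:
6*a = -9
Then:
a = -3/2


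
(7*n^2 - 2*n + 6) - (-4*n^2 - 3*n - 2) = 11*n^2 + n + 8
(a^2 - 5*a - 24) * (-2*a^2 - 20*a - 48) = -2*a^4 - 10*a^3 + 100*a^2 + 720*a + 1152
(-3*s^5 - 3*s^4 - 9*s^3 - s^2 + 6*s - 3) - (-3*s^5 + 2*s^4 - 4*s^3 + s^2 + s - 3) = -5*s^4 - 5*s^3 - 2*s^2 + 5*s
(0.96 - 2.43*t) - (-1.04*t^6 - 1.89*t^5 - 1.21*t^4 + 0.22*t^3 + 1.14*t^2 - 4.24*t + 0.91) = 1.04*t^6 + 1.89*t^5 + 1.21*t^4 - 0.22*t^3 - 1.14*t^2 + 1.81*t + 0.0499999999999999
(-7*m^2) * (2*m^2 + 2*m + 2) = -14*m^4 - 14*m^3 - 14*m^2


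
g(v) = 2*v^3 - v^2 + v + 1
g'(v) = 6*v^2 - 2*v + 1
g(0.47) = 1.46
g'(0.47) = 1.39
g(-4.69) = -232.01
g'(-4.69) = 142.36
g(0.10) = 1.09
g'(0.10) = 0.86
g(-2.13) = -24.99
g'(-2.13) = 32.48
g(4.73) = 195.00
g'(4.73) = 125.78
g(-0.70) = -0.88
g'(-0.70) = 5.34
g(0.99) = 2.95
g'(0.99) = 4.90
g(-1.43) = -8.32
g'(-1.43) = 16.13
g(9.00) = 1387.00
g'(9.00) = 469.00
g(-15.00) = -6989.00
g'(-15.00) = 1381.00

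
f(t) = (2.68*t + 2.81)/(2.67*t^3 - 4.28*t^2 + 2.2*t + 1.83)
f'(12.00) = -0.00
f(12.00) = 0.01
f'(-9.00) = 0.00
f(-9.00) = 0.01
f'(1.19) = -1.49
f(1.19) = 2.08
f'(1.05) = -0.75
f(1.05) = 2.24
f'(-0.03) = -0.65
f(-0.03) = 1.55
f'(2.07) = -0.91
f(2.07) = 0.71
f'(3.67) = -0.11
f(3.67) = 0.15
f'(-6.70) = 0.00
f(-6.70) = 0.02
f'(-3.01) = 0.02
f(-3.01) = 0.05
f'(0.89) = 0.25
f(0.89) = 2.28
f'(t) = (2.68*t + 2.81)*(-8.01*t^2 + 8.56*t - 2.2)/(2.67*t^3 - 4.28*t^2 + 2.2*t + 1.83)^2 + 2.68/(2.67*t^3 - 4.28*t^2 + 2.2*t + 1.83) = (-14.3112*t^3 - 11.0377*t^2 + 24.0536*t - 1.2776)/(7.1289*t^6 - 22.8552*t^5 + 30.0664*t^4 - 9.0598*t^3 - 10.8248*t^2 + 8.052*t + 3.3489)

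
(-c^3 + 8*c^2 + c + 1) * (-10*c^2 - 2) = 10*c^5 - 80*c^4 - 8*c^3 - 26*c^2 - 2*c - 2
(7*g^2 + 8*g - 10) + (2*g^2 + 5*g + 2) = 9*g^2 + 13*g - 8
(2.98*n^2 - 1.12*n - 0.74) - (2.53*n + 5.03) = 2.98*n^2 - 3.65*n - 5.77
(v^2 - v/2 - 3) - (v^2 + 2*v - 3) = -5*v/2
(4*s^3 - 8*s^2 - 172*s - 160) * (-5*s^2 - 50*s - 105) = -20*s^5 - 160*s^4 + 840*s^3 + 10240*s^2 + 26060*s + 16800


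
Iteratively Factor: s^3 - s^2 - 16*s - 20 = (s + 2)*(s^2 - 3*s - 10) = (s - 5)*(s + 2)*(s + 2)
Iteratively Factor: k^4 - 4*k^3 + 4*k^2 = (k - 2)*(k^3 - 2*k^2) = (k - 2)^2*(k^2) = k*(k - 2)^2*(k)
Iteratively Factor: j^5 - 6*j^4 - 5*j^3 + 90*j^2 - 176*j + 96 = (j - 4)*(j^4 - 2*j^3 - 13*j^2 + 38*j - 24) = (j - 4)*(j - 2)*(j^3 - 13*j + 12) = (j - 4)*(j - 3)*(j - 2)*(j^2 + 3*j - 4) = (j - 4)*(j - 3)*(j - 2)*(j - 1)*(j + 4)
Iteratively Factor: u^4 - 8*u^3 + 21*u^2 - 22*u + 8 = (u - 1)*(u^3 - 7*u^2 + 14*u - 8) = (u - 2)*(u - 1)*(u^2 - 5*u + 4) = (u - 4)*(u - 2)*(u - 1)*(u - 1)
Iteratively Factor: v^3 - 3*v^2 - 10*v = (v)*(v^2 - 3*v - 10) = v*(v - 5)*(v + 2)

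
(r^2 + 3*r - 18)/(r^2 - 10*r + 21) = (r + 6)/(r - 7)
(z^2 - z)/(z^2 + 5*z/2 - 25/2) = 2*z*(z - 1)/(2*z^2 + 5*z - 25)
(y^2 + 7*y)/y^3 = (y + 7)/y^2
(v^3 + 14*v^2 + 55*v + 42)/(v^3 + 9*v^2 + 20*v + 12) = (v + 7)/(v + 2)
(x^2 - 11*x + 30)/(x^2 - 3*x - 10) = (x - 6)/(x + 2)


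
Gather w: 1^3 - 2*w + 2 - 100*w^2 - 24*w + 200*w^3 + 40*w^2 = 200*w^3 - 60*w^2 - 26*w + 3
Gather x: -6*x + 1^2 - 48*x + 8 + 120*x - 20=66*x - 11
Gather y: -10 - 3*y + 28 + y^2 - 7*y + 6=y^2 - 10*y + 24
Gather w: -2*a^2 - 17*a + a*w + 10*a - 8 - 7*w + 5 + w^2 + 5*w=-2*a^2 - 7*a + w^2 + w*(a - 2) - 3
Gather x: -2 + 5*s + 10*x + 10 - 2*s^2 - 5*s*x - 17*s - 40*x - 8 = -2*s^2 - 12*s + x*(-5*s - 30)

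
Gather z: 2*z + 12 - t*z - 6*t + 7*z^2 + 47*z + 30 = -6*t + 7*z^2 + z*(49 - t) + 42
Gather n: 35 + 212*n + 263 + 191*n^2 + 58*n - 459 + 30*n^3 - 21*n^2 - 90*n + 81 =30*n^3 + 170*n^2 + 180*n - 80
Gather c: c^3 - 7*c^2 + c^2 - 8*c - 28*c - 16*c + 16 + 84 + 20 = c^3 - 6*c^2 - 52*c + 120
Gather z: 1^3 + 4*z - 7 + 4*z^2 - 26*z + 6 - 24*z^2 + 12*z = -20*z^2 - 10*z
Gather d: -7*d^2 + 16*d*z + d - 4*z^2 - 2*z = -7*d^2 + d*(16*z + 1) - 4*z^2 - 2*z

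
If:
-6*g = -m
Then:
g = m/6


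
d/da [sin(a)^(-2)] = -2*cos(a)/sin(a)^3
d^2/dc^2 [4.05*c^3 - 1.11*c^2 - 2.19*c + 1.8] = 24.3*c - 2.22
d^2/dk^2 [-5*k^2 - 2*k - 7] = -10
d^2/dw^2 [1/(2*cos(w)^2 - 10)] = (-2*sin(w)^4 + 11*sin(w)^2 - 4)/(cos(w)^2 - 5)^3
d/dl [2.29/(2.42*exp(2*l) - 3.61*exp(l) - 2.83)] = (8.2669 - 11.0836*exp(l))*exp(l)/(-2.42*exp(2*l) + 3.61*exp(l) + 2.83)^2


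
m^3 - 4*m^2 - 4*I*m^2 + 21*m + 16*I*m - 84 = (m - 4)*(m - 7*I)*(m + 3*I)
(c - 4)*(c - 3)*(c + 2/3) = c^3 - 19*c^2/3 + 22*c/3 + 8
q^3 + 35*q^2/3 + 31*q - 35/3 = (q - 1/3)*(q + 5)*(q + 7)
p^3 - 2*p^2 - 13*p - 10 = (p - 5)*(p + 1)*(p + 2)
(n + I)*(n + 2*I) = n^2 + 3*I*n - 2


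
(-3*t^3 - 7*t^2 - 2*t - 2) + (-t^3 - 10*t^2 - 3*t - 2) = -4*t^3 - 17*t^2 - 5*t - 4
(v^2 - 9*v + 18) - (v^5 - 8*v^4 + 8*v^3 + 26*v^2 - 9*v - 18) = -v^5 + 8*v^4 - 8*v^3 - 25*v^2 + 36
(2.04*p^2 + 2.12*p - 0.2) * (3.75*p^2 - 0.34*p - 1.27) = 7.65*p^4 + 7.2564*p^3 - 4.0616*p^2 - 2.6244*p + 0.254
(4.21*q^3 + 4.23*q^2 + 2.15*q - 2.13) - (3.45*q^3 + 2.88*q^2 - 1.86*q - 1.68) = 0.76*q^3 + 1.35*q^2 + 4.01*q - 0.45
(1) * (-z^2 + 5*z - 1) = -z^2 + 5*z - 1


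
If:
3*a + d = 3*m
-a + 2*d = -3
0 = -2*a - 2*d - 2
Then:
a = 1/3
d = -4/3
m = -1/9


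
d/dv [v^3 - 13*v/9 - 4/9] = 3*v^2 - 13/9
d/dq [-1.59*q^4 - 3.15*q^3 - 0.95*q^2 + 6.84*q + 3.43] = -6.36*q^3 - 9.45*q^2 - 1.9*q + 6.84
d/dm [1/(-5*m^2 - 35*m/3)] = 3*(6*m + 7)/(5*m^2*(3*m + 7)^2)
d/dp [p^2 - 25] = 2*p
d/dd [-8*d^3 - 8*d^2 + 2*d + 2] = -24*d^2 - 16*d + 2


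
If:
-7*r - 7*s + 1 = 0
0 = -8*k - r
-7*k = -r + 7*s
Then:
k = -1/71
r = 8/71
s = 15/497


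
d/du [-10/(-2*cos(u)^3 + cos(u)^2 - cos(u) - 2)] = 10*(6*cos(u)^2 - 2*cos(u) + 1)*sin(u)/(2*cos(u)^3 - cos(u)^2 + cos(u) + 2)^2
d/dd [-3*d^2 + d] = 1 - 6*d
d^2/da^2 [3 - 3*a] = 0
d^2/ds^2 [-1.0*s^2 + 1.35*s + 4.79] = -2.00000000000000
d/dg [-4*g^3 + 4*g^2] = 4*g*(2 - 3*g)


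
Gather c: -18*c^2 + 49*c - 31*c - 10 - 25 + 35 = -18*c^2 + 18*c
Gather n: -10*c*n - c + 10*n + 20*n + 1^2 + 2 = -c + n*(30 - 10*c) + 3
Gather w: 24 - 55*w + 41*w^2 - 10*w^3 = -10*w^3 + 41*w^2 - 55*w + 24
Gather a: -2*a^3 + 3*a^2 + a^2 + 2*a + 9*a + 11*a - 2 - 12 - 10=-2*a^3 + 4*a^2 + 22*a - 24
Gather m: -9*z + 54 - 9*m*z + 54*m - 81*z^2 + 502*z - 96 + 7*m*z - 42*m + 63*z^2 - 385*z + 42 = m*(12 - 2*z) - 18*z^2 + 108*z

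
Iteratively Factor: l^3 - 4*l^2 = (l - 4)*(l^2) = l*(l - 4)*(l)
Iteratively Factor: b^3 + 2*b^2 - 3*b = (b)*(b^2 + 2*b - 3) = b*(b + 3)*(b - 1)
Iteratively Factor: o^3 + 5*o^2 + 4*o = (o + 1)*(o^2 + 4*o) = (o + 1)*(o + 4)*(o)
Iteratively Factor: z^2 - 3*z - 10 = (z - 5)*(z + 2)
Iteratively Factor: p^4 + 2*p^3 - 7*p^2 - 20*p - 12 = (p + 2)*(p^3 - 7*p - 6) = (p - 3)*(p + 2)*(p^2 + 3*p + 2) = (p - 3)*(p + 1)*(p + 2)*(p + 2)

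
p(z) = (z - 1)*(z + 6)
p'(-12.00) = -19.00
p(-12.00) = 78.00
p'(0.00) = 5.00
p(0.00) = -6.00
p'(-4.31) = -3.62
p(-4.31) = -8.97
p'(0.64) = 6.28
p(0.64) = -2.39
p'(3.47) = 11.94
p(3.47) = 23.39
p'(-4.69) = -4.38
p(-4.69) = -7.45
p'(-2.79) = -0.58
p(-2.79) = -12.17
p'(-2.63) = -0.26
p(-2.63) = -12.23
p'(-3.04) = -1.08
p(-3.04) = -11.96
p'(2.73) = 10.46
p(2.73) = 15.10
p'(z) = 2*z + 5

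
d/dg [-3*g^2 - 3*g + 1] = -6*g - 3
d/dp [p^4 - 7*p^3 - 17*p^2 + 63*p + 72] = 4*p^3 - 21*p^2 - 34*p + 63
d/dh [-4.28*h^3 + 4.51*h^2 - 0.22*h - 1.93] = -12.84*h^2 + 9.02*h - 0.22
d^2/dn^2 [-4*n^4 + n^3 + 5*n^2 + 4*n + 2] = -48*n^2 + 6*n + 10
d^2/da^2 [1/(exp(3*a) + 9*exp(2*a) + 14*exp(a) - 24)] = (2*(3*exp(2*a) + 18*exp(a) + 14)^2*exp(a) - (9*exp(2*a) + 36*exp(a) + 14)*(exp(3*a) + 9*exp(2*a) + 14*exp(a) - 24))*exp(a)/(exp(3*a) + 9*exp(2*a) + 14*exp(a) - 24)^3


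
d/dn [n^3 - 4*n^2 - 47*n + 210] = 3*n^2 - 8*n - 47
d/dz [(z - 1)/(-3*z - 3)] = -2/(3*(z + 1)^2)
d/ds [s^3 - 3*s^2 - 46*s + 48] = 3*s^2 - 6*s - 46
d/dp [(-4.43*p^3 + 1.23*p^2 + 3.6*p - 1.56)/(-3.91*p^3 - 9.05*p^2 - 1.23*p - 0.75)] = (44.9008*p^4 + 39.0498*p^3 + 22.7358*p^2 - 30.081*p - 4.6188)/(15.2881*p^6 + 70.771*p^5 + 91.5211*p^4 + 28.128*p^3 + 15.0879*p^2 + 1.845*p + 0.5625)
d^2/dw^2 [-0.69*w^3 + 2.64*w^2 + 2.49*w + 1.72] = 5.28 - 4.14*w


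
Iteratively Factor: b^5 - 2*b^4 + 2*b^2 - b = (b + 1)*(b^4 - 3*b^3 + 3*b^2 - b) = b*(b + 1)*(b^3 - 3*b^2 + 3*b - 1) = b*(b - 1)*(b + 1)*(b^2 - 2*b + 1) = b*(b - 1)^2*(b + 1)*(b - 1)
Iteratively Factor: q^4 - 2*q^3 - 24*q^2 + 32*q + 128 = (q + 2)*(q^3 - 4*q^2 - 16*q + 64) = (q + 2)*(q + 4)*(q^2 - 8*q + 16) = (q - 4)*(q + 2)*(q + 4)*(q - 4)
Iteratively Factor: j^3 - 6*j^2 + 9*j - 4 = (j - 4)*(j^2 - 2*j + 1) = (j - 4)*(j - 1)*(j - 1)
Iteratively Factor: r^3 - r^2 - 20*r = (r - 5)*(r^2 + 4*r) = (r - 5)*(r + 4)*(r)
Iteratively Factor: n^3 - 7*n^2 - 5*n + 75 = (n + 3)*(n^2 - 10*n + 25) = (n - 5)*(n + 3)*(n - 5)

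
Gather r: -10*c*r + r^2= -10*c*r + r^2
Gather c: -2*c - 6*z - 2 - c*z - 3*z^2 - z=c*(-z - 2) - 3*z^2 - 7*z - 2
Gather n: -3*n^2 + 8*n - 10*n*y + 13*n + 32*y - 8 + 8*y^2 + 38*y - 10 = -3*n^2 + n*(21 - 10*y) + 8*y^2 + 70*y - 18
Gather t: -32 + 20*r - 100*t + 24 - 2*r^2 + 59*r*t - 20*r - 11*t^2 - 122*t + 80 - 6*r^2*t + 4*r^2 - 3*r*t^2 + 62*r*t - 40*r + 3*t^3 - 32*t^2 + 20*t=2*r^2 - 40*r + 3*t^3 + t^2*(-3*r - 43) + t*(-6*r^2 + 121*r - 202) + 72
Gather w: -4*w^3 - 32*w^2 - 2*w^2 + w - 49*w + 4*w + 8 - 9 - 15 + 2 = -4*w^3 - 34*w^2 - 44*w - 14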